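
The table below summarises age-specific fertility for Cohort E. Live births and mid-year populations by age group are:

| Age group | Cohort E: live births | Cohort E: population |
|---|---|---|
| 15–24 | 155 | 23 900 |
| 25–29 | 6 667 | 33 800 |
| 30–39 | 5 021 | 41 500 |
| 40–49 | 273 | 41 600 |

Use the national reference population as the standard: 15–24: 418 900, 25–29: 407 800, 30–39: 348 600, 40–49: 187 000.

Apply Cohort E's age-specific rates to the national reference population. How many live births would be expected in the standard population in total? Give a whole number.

126558

Age-specific rates per 1 000 for Cohort E: 6.485, 197.249, 120.988, 6.562.
Expected live births = Σ (standard pop × age-specific rate ÷ 1 000)
= 418 900×6.485/1 000 + 407 800×197.249/1 000 + 348 600×120.988/1 000 + 187 000×6.562/1 000
= 2716.72 + 80437.95 + 42176.40 + 1227.19 = 126558.25.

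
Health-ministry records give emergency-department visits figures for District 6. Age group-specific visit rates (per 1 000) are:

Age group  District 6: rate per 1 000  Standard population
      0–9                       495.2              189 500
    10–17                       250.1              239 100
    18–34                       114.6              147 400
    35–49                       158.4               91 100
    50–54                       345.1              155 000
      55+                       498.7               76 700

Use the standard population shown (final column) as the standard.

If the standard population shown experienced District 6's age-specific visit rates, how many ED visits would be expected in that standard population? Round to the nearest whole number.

276702

Expected ED visits = Σ (standard pop × age-specific rate ÷ 1 000)
= 189 500×495.2/1 000 + 239 100×250.1/1 000 + 147 400×114.6/1 000 + 91 100×158.4/1 000 + 155 000×345.1/1 000 + 76 700×498.7/1 000
= 93840.40 + 59798.91 + 16892.04 + 14430.24 + 53490.50 + 38250.29 = 276702.38.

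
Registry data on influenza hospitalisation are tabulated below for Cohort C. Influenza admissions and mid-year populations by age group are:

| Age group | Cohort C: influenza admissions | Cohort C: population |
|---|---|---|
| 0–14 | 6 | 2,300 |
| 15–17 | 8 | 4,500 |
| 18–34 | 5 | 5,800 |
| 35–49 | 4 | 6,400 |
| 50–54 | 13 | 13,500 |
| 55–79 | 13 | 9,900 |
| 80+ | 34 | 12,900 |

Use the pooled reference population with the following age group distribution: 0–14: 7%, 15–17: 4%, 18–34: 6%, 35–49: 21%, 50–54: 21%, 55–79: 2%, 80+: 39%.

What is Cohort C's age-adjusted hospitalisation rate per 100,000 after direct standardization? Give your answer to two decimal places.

169.31

Age-specific rates per 100,000 for Cohort C: 260.87, 177.78, 86.21, 62.50, 96.30, 131.31, 263.57.
Standard weights: 0.07, 0.04, 0.06, 0.21, 0.21, 0.02, 0.39.
Standardized rate: 0.0700×260.87 + 0.0400×177.78 + 0.0600×86.21 + 0.2100×62.50 + 0.2100×96.30 + 0.0200×131.31 + 0.3900×263.57 = 169.3086 per 100,000.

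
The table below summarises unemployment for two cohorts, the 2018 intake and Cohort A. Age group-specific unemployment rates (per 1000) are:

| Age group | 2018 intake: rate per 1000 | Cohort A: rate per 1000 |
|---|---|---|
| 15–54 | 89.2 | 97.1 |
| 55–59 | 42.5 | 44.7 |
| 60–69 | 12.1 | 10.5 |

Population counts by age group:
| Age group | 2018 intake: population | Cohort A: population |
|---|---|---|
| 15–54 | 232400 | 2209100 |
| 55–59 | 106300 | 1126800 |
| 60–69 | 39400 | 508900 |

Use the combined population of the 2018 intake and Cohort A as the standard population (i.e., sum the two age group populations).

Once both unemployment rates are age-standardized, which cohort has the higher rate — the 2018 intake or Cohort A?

Combined standard total = 4222900; weights = 0.5782, 0.2920, 0.1298.
The 2018 intake: 0.5782×89.2 + 0.2920×42.5 + 0.1298×12.1 = 65.5528 per 1000.
Cohort A: 0.5782×97.1 + 0.2920×44.7 + 0.1298×10.5 = 70.5549 per 1000.

Cohort A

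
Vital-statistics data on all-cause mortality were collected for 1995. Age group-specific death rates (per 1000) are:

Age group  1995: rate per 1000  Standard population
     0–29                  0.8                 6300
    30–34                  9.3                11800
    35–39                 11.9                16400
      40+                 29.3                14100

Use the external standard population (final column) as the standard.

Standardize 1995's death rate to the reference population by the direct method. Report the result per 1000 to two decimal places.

14.88

Standard total = 48600; weights = 0.1296, 0.2428, 0.3374, 0.2901.
Standardized rate: 0.1296×0.8 + 0.2428×9.3 + 0.3374×11.9 + 0.2901×29.3 = 14.8780 per 1000.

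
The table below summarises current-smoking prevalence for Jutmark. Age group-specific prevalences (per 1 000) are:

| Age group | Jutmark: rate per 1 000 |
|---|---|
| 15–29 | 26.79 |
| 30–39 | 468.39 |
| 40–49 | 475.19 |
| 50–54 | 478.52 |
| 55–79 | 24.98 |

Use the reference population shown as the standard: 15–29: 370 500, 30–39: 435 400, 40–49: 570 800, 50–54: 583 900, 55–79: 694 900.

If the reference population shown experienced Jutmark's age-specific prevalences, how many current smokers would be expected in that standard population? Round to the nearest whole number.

781868

Expected current smokers = Σ (standard pop × age-specific rate ÷ 1 000)
= 370 500×26.79/1 000 + 435 400×468.39/1 000 + 570 800×475.19/1 000 + 583 900×478.52/1 000 + 694 900×24.98/1 000
= 9925.69 + 203937.01 + 271238.45 + 279407.83 + 17358.60 = 781867.58.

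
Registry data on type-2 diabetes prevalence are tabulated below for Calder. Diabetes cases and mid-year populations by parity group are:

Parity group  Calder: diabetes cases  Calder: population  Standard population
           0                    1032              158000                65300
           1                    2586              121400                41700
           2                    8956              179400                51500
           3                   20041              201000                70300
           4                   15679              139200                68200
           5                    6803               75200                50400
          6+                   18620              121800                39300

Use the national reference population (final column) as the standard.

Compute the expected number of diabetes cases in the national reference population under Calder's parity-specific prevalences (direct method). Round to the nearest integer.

29144

Parity-specific rates per 1000 for Calder: 6.532, 21.301, 49.922, 99.706, 112.636, 90.465, 152.874.
Expected diabetes cases = Σ (standard pop × parity-specific rate ÷ 1000)
= 65300×6.532/1000 + 41700×21.301/1000 + 51500×49.922/1000 + 70300×99.706/1000 + 68200×112.636/1000 + 50400×90.465/1000 + 39300×152.874/1000
= 426.52 + 888.27 + 2570.98 + 7009.36 + 7681.81 + 4559.46 + 6007.93 = 29144.33.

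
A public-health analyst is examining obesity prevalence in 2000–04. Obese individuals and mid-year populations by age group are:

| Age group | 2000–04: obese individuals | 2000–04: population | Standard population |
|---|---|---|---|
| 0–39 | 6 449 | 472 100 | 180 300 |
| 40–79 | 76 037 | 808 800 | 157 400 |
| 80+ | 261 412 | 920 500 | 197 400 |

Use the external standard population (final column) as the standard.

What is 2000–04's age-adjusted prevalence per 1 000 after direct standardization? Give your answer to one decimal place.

137.0

Age-specific rates per 1 000 for 2000–04: 13.660, 94.012, 283.989.
Standard total = 535 100; weights = 0.3369, 0.2942, 0.3689.
Standardized rate: 0.3369×13.660 + 0.2942×94.012 + 0.3689×283.989 = 137.0209 per 1 000.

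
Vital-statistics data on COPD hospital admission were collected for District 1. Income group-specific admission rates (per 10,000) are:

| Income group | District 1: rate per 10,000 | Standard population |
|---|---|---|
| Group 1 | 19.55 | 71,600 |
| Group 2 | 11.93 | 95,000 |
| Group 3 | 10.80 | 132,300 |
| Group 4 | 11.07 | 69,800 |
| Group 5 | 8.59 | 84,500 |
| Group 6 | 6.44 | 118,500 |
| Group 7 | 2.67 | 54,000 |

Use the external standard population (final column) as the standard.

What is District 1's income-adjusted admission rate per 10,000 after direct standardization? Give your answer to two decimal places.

10.18

Standard total = 625,700; weights = 0.1144, 0.1518, 0.2114, 0.1116, 0.1350, 0.1894, 0.0863.
Standardized rate: 0.1144×19.55 + 0.1518×11.93 + 0.2114×10.80 + 0.1116×11.07 + 0.1350×8.59 + 0.1894×6.44 + 0.0863×2.67 = 10.1771 per 10,000.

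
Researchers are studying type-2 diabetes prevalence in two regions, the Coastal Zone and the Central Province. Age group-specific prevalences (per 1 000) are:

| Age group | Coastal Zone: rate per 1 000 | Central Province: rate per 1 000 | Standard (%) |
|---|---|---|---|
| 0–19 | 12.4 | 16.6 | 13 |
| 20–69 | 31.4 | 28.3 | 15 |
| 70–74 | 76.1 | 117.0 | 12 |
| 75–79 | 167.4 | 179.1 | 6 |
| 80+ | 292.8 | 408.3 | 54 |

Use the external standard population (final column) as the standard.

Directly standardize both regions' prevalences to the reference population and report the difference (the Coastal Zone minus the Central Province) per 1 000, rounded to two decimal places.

-68.06

Standard weights: 0.13, 0.15, 0.12, 0.06, 0.54.
The Coastal Zone: 0.1300×12.4 + 0.1500×31.4 + 0.1200×76.1 + 0.0600×167.4 + 0.5400×292.8 = 183.6100 per 1 000.
The Central Province: 0.1300×16.6 + 0.1500×28.3 + 0.1200×117.0 + 0.0600×179.1 + 0.5400×408.3 = 251.6710 per 1 000.
Difference = 183.6100 − 251.6710 = -68.0610.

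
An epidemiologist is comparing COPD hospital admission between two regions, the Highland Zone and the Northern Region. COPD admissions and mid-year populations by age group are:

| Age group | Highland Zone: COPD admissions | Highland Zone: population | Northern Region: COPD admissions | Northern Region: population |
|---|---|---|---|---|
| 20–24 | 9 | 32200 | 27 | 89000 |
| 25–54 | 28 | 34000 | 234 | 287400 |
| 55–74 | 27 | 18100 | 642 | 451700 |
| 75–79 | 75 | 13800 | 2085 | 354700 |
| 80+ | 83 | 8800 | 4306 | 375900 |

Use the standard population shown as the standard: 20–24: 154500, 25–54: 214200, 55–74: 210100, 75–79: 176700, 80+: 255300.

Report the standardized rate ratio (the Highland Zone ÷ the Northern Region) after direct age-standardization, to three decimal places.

0.870

Age-specific rates per 10000 for the Highland Zone: 2.80, 8.24, 14.92, 54.35, 94.32.
For the Northern Region: 3.03, 8.14, 14.21, 58.78, 114.55.
Standard total = 1010800; weights = 0.1528, 0.2119, 0.2079, 0.1748, 0.2526.
The Highland Zone: 0.1528×2.80 + 0.2119×8.24 + 0.2079×14.92 + 0.1748×54.35 + 0.2526×94.32 = 38.5958 per 10000.
The Northern Region: 0.1528×3.03 + 0.2119×8.14 + 0.2079×14.21 + 0.1748×58.78 + 0.2526×114.55 = 44.3517 per 10000.
Ratio = 38.5958 ÷ 44.3517 = 0.87022.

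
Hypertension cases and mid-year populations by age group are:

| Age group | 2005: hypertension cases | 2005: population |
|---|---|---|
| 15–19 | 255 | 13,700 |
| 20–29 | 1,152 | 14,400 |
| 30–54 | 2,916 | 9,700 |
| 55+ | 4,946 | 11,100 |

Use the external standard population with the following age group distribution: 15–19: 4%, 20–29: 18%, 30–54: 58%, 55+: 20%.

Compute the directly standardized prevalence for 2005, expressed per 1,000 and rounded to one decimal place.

278.6

Age-specific rates per 1,000 for 2005: 18.613, 80.000, 300.619, 445.586.
Standard weights: 0.04, 0.18, 0.58, 0.20.
Standardized rate: 0.0400×18.613 + 0.1800×80.000 + 0.5800×300.619 + 0.2000×445.586 = 278.6204 per 1,000.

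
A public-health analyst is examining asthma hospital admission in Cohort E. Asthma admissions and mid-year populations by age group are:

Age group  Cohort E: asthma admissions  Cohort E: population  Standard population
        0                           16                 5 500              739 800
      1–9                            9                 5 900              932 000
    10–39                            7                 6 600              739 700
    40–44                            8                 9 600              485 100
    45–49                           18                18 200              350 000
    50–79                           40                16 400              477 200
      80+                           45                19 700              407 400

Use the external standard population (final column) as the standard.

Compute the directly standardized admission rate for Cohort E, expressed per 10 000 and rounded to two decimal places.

Age-specific rates per 10 000 for Cohort E: 29.09, 15.25, 10.61, 8.33, 9.89, 24.39, 22.84.
Standard total = 4 131 200; weights = 0.1791, 0.2256, 0.1791, 0.1174, 0.0847, 0.1155, 0.0986.
Standardized rate: 0.1791×29.09 + 0.2256×15.25 + 0.1791×10.61 + 0.1174×8.33 + 0.0847×9.89 + 0.1155×24.39 + 0.0986×22.84 = 17.4363 per 10 000.

17.44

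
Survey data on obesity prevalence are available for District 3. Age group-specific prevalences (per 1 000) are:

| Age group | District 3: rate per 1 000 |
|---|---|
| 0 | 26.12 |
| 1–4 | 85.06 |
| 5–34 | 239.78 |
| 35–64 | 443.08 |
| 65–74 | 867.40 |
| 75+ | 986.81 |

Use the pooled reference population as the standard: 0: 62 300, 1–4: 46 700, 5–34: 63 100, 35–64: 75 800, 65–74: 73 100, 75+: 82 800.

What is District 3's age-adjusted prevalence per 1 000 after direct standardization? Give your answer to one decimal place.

493.9

Standard total = 403 800; weights = 0.1543, 0.1157, 0.1563, 0.1877, 0.1810, 0.2051.
Standardized rate: 0.1543×26.12 + 0.1157×85.06 + 0.1563×239.78 + 0.1877×443.08 + 0.1810×867.40 + 0.2051×986.81 = 493.8830 per 1 000.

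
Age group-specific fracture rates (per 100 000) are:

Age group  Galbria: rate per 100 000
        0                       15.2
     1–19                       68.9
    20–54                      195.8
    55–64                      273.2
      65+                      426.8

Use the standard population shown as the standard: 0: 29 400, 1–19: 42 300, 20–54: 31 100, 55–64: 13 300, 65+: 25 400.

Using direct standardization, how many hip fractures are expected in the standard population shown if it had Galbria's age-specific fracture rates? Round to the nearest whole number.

Expected hip fractures = Σ (standard pop × age-specific rate ÷ 100 000)
= 29 400×15.2/100 000 + 42 300×68.9/100 000 + 31 100×195.8/100 000 + 13 300×273.2/100 000 + 25 400×426.8/100 000
= 4.47 + 29.14 + 60.89 + 36.34 + 108.41 = 239.25.

239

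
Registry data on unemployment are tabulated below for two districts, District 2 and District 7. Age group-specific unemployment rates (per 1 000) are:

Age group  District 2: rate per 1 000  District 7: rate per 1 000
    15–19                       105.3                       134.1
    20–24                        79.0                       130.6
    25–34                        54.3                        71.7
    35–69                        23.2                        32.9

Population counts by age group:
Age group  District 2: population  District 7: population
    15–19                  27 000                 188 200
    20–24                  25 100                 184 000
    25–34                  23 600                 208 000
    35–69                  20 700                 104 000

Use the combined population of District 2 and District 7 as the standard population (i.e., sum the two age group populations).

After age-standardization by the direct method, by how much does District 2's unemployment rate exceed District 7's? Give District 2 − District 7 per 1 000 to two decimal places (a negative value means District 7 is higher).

Combined standard total = 780 600; weights = 0.2757, 0.2679, 0.2967, 0.1597.
District 2: 0.2757×105.3 + 0.2679×79.0 + 0.2967×54.3 + 0.1597×23.2 = 70.0082 per 1 000.
District 7: 0.2757×134.1 + 0.2679×130.6 + 0.2967×71.7 + 0.1597×32.9 = 98.4821 per 1 000.
Difference = 70.0082 − 98.4821 = -28.4739.

-28.47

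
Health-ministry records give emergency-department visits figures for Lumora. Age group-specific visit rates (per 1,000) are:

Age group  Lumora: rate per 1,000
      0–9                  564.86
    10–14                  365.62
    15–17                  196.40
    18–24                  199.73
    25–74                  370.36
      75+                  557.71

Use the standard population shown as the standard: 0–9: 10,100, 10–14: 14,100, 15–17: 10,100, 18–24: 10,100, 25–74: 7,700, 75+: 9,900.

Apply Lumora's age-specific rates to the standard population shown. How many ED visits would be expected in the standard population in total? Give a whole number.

Expected ED visits = Σ (standard pop × age-specific rate ÷ 1,000)
= 10,100×564.86/1,000 + 14,100×365.62/1,000 + 10,100×196.40/1,000 + 10,100×199.73/1,000 + 7,700×370.36/1,000 + 9,900×557.71/1,000
= 5705.09 + 5155.24 + 1983.64 + 2017.27 + 2851.77 + 5521.33 = 23234.34.

23234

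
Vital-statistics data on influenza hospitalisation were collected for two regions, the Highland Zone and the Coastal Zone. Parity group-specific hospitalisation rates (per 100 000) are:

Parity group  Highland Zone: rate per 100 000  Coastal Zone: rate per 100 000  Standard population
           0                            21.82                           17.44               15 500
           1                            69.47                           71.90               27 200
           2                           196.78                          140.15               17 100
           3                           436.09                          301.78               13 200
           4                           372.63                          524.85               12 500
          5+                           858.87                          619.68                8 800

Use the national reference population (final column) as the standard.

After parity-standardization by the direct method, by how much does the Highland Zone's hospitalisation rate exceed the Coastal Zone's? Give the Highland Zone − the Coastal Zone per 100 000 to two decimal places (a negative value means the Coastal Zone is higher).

Standard total = 94 300; weights = 0.1644, 0.2884, 0.1813, 0.1400, 0.1326, 0.0933.
The Highland Zone: 0.1644×21.82 + 0.2884×69.47 + 0.1813×196.78 + 0.1400×436.09 + 0.1326×372.63 + 0.0933×858.87 = 249.8945 per 100 000.
The Coastal Zone: 0.1644×17.44 + 0.2884×71.90 + 0.1813×140.15 + 0.1400×301.78 + 0.1326×524.85 + 0.0933×619.68 = 218.6625 per 100 000.
Difference = 249.8945 − 218.6625 = 31.2320.

31.23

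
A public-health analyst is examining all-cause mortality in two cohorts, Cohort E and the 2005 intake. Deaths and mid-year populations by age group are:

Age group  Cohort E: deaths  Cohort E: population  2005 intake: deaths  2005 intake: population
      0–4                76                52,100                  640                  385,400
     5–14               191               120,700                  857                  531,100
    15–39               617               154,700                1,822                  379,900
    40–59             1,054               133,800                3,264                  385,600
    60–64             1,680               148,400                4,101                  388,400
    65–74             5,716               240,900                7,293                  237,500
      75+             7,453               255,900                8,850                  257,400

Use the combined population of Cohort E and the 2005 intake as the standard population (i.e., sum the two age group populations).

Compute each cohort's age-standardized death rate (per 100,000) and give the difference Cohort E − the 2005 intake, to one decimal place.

Age-specific rates per 100,000 for Cohort E: 145.87, 158.24, 398.84, 787.74, 1132.08, 2372.77, 2912.47.
For the 2005 intake: 166.06, 161.36, 479.60, 846.47, 1055.87, 3070.74, 3438.23.
Combined standard total = 3,671,800; weights = 0.1192, 0.1775, 0.1456, 0.1415, 0.1462, 0.1303, 0.1398.
Cohort E: 0.1192×145.87 + 0.1775×158.24 + 0.1456×398.84 + 0.1415×787.74 + 0.1462×1132.08 + 0.1303×2372.77 + 0.1398×2912.47 = 1096.7737 per 100,000.
The 2005 intake: 0.1192×166.06 + 0.1775×161.36 + 0.1456×479.60 + 0.1415×846.47 + 0.1462×1055.87 + 0.1303×3070.74 + 0.1398×3438.23 = 1273.0963 per 100,000.
Difference = 1096.7737 − 1273.0963 = -176.3225.

-176.3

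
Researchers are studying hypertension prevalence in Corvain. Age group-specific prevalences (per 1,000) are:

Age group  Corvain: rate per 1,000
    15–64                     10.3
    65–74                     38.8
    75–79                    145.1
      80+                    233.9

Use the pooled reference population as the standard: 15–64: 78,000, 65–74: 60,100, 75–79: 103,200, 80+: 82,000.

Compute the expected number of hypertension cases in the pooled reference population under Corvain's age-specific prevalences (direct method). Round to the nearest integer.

Expected hypertension cases = Σ (standard pop × age-specific rate ÷ 1,000)
= 78,000×10.3/1,000 + 60,100×38.8/1,000 + 103,200×145.1/1,000 + 82,000×233.9/1,000
= 803.40 + 2331.88 + 14974.32 + 19179.80 = 37289.40.

37289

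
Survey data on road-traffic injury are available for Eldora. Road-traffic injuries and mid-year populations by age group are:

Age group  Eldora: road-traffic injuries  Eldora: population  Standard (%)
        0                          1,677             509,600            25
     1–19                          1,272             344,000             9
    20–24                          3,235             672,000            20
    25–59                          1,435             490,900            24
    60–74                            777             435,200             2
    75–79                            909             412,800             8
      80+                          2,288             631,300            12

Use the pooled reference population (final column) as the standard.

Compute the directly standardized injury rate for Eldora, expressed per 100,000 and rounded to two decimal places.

Age-specific rates per 100,000 for Eldora: 329.08, 369.77, 481.40, 292.32, 178.54, 220.20, 362.43.
Standard weights: 0.25, 0.09, 0.20, 0.24, 0.02, 0.08, 0.12.
Standardized rate: 0.2500×329.08 + 0.0900×369.77 + 0.2000×481.40 + 0.2400×292.32 + 0.0200×178.54 + 0.0800×220.20 + 0.1200×362.43 = 346.6644 per 100,000.

346.66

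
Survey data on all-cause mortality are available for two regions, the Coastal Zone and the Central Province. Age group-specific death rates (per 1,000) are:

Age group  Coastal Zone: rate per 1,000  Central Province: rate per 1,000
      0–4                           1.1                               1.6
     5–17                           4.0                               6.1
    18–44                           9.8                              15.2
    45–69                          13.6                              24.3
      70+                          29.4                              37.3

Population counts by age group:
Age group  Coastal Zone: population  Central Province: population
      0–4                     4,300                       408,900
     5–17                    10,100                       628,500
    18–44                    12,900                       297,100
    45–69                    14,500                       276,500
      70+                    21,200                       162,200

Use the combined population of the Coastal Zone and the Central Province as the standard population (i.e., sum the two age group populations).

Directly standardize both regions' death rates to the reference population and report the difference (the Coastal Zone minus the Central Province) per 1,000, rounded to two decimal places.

Combined standard total = 1,836,200; weights = 0.2250, 0.3478, 0.1688, 0.1585, 0.0999.
The Coastal Zone: 0.2250×1.1 + 0.3478×4.0 + 0.1688×9.8 + 0.1585×13.6 + 0.0999×29.4 = 8.3850 per 1,000.
The Central Province: 0.2250×1.6 + 0.3478×6.1 + 0.1688×15.2 + 0.1585×24.3 + 0.0999×37.3 = 12.6243 per 1,000.
Difference = 8.3850 − 12.6243 = -4.2393.

-4.24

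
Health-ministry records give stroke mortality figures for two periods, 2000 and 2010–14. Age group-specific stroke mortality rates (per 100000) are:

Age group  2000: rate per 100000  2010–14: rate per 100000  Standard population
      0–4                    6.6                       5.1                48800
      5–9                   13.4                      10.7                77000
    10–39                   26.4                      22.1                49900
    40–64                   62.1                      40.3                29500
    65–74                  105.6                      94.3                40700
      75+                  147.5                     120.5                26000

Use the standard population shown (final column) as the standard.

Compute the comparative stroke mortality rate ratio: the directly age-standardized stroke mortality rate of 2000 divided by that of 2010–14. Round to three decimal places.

1.223

Standard total = 271900; weights = 0.1795, 0.2832, 0.1835, 0.1085, 0.1497, 0.0956.
2000: 0.1795×6.6 + 0.2832×13.4 + 0.1835×26.4 + 0.1085×62.1 + 0.1497×105.6 + 0.0956×147.5 = 46.4734 per 100000.
2010–14: 0.1795×5.1 + 0.2832×10.7 + 0.1835×22.1 + 0.1085×40.3 + 0.1497×94.3 + 0.0956×120.5 = 38.0119 per 100000.
Ratio = 46.4734 ÷ 38.0119 = 1.22260.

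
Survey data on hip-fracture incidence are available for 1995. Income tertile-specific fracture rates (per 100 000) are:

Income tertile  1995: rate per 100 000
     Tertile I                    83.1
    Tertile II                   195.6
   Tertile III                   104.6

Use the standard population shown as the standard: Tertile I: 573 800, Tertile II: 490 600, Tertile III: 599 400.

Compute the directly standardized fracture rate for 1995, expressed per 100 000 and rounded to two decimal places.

Standard total = 1 663 800; weights = 0.3449, 0.2949, 0.3603.
Standardized rate: 0.3449×83.1 + 0.2949×195.6 + 0.3603×104.6 = 124.0181 per 100 000.

124.02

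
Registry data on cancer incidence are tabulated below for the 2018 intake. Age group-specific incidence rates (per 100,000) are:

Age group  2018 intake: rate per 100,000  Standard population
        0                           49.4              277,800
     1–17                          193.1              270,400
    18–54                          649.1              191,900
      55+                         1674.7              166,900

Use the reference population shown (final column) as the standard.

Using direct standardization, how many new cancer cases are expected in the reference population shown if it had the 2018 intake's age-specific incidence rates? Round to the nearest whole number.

Expected new cancer cases = Σ (standard pop × age-specific rate ÷ 100,000)
= 277,800×49.4/100,000 + 270,400×193.1/100,000 + 191,900×649.1/100,000 + 166,900×1674.7/100,000
= 137.23 + 522.14 + 1245.62 + 2795.07 = 4700.07.

4700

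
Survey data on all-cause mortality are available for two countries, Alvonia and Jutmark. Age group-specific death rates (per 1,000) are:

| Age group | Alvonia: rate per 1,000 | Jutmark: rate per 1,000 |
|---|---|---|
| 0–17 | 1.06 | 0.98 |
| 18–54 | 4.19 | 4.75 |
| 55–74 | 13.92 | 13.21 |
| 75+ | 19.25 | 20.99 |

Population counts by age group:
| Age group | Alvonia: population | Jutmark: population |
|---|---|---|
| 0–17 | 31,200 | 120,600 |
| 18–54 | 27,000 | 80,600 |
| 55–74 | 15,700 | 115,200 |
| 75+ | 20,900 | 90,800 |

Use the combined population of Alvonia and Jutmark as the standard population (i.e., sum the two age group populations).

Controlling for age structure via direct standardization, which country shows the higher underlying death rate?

Jutmark

Combined standard total = 502,000; weights = 0.3024, 0.2143, 0.2608, 0.2225.
Alvonia: 0.3024×1.06 + 0.2143×4.19 + 0.2608×13.92 + 0.2225×19.25 = 9.1317 per 1,000.
Jutmark: 0.3024×0.98 + 0.2143×4.75 + 0.2608×13.21 + 0.2225×20.99 = 9.4296 per 1,000.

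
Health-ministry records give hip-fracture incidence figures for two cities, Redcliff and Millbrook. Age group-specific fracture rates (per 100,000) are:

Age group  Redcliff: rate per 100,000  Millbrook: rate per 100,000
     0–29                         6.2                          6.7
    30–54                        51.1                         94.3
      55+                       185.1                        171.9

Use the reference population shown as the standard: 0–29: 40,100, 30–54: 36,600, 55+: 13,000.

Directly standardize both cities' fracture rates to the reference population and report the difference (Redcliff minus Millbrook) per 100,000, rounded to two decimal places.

-15.94

Standard total = 89,700; weights = 0.4470, 0.4080, 0.1449.
Redcliff: 0.4470×6.2 + 0.4080×51.1 + 0.1449×185.1 = 50.4479 per 100,000.
Millbrook: 0.4470×6.7 + 0.4080×94.3 + 0.1449×171.9 = 66.3852 per 100,000.
Difference = 50.4479 − 66.3852 = -15.9372.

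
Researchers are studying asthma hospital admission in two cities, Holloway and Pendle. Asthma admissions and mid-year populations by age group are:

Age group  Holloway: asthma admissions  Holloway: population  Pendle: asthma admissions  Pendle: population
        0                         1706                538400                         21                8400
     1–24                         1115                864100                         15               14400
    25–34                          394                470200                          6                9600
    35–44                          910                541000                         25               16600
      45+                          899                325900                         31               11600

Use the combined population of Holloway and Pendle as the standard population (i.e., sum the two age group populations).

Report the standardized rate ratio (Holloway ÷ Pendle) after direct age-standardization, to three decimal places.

1.188

Age-specific rates per 10000 for Holloway: 31.69, 12.90, 8.38, 16.82, 27.59.
For Pendle: 25.00, 10.42, 6.25, 15.06, 26.72.
Combined standard total = 2800200; weights = 0.1953, 0.3137, 0.1713, 0.1991, 0.1205.
Holloway: 0.1953×31.69 + 0.3137×12.90 + 0.1713×8.38 + 0.1991×16.82 + 0.1205×27.59 = 18.3457 per 10000.
Pendle: 0.1953×25.00 + 0.3137×10.42 + 0.1713×6.25 + 0.1991×15.06 + 0.1205×26.72 = 15.4406 per 10000.
Ratio = 18.3457 ÷ 15.4406 = 1.18815.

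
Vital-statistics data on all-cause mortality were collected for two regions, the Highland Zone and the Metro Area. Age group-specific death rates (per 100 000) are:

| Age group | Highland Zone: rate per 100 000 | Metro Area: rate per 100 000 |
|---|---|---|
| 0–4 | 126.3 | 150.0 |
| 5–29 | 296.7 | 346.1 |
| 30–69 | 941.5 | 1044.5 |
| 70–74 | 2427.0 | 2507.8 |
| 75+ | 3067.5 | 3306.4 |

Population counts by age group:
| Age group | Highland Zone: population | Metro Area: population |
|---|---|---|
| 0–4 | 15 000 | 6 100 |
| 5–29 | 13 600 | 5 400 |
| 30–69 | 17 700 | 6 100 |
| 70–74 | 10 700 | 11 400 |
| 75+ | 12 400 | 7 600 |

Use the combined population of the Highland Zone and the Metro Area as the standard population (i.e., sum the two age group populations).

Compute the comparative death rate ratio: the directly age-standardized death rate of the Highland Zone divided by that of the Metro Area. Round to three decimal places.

0.933

Combined standard total = 106 000; weights = 0.1991, 0.1792, 0.2245, 0.2085, 0.1887.
The Highland Zone: 0.1991×126.3 + 0.1792×296.7 + 0.2245×941.5 + 0.2085×2427.0 + 0.1887×3067.5 = 1374.4965 per 100 000.
The Metro Area: 0.1991×150.0 + 0.1792×346.1 + 0.2245×1044.5 + 0.2085×2507.8 + 0.1887×3306.4 = 1473.1168 per 100 000.
Ratio = 1374.4965 ÷ 1473.1168 = 0.93305.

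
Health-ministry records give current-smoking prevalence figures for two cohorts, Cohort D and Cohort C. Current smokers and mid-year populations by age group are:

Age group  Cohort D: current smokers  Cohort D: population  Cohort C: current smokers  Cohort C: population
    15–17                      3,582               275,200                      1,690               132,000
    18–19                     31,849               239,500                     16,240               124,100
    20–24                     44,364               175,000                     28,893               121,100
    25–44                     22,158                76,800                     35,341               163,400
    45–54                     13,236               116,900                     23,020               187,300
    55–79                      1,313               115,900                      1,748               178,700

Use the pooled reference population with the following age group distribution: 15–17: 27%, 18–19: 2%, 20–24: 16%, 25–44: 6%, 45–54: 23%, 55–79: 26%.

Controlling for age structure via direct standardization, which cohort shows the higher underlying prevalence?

Cohort D

Age-specific rates per 1,000 for Cohort D: 13.016, 132.981, 253.509, 288.516, 113.225, 11.329.
For Cohort C: 12.803, 130.862, 238.588, 216.285, 122.904, 9.782.
Standard weights: 0.27, 0.02, 0.16, 0.06, 0.23, 0.26.
Cohort D: 0.2700×13.016 + 0.0200×132.981 + 0.1600×253.509 + 0.0600×288.516 + 0.2300×113.225 + 0.2600×11.329 = 93.0335 per 1,000.
Cohort C: 0.2700×12.803 + 0.0200×130.862 + 0.1600×238.588 + 0.0600×216.285 + 0.2300×122.904 + 0.2600×9.782 = 88.0365 per 1,000.
The crude rates (116.58 vs 117.95) would put Cohort C higher, but that reflects its age composition; once standardized to a common age structure, Cohort D has the higher underlying rate.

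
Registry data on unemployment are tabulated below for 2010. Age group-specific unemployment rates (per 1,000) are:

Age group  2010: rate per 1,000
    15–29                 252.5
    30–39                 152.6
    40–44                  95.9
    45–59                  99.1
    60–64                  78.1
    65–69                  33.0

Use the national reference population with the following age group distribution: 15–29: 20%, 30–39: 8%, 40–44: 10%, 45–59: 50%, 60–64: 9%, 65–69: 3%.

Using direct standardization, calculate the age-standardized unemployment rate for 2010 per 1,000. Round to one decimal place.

129.9

Standard weights: 0.20, 0.08, 0.10, 0.50, 0.09, 0.03.
Standardized rate: 0.2000×252.5 + 0.0800×152.6 + 0.1000×95.9 + 0.5000×99.1 + 0.0900×78.1 + 0.0300×33.0 = 129.8670 per 1,000.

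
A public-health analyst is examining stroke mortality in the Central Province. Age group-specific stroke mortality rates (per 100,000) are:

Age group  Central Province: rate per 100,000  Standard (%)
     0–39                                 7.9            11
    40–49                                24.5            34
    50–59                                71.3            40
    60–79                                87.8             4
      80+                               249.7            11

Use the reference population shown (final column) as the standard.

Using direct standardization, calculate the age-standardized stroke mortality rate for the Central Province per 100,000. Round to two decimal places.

68.70

Standard weights: 0.11, 0.34, 0.40, 0.04, 0.11.
Standardized rate: 0.1100×7.9 + 0.3400×24.5 + 0.4000×71.3 + 0.0400×87.8 + 0.1100×249.7 = 68.6980 per 100,000.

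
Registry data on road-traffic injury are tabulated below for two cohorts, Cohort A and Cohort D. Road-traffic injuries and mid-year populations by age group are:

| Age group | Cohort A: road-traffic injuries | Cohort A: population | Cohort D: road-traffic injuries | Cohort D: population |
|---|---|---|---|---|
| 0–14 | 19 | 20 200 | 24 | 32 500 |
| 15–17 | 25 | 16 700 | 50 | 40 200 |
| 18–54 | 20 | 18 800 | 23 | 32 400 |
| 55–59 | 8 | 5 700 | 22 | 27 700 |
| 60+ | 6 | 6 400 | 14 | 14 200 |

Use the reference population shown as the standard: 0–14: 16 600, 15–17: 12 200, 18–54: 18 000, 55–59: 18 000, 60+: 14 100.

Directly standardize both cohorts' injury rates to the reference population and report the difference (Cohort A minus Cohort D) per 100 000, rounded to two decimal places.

29.28

Age-specific rates per 100 000 for Cohort A: 94.06, 149.70, 106.38, 140.35, 93.75.
For Cohort D: 73.85, 124.38, 70.99, 79.42, 98.59.
Standard total = 78 900; weights = 0.2104, 0.1546, 0.2281, 0.2281, 0.1787.
Cohort A: 0.2104×94.06 + 0.1546×149.70 + 0.2281×106.38 + 0.2281×140.35 + 0.1787×93.75 = 115.9799 per 100 000.
Cohort D: 0.2104×73.85 + 0.1546×124.38 + 0.2281×70.99 + 0.2281×79.42 + 0.1787×98.59 = 86.7019 per 100 000.
Difference = 115.9799 − 86.7019 = 29.2780.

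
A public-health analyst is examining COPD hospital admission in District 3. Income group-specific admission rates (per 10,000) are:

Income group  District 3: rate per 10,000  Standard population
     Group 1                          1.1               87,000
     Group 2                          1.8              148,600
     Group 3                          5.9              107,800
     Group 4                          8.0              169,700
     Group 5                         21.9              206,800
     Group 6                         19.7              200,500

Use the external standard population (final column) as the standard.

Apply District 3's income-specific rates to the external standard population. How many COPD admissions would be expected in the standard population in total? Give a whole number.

Expected COPD admissions = Σ (standard pop × income-specific rate ÷ 10,000)
= 87,000×1.1/10,000 + 148,600×1.8/10,000 + 107,800×5.9/10,000 + 169,700×8.0/10,000 + 206,800×21.9/10,000 + 200,500×19.7/10,000
= 9.57 + 26.75 + 63.60 + 135.76 + 452.89 + 394.99 = 1083.56.

1084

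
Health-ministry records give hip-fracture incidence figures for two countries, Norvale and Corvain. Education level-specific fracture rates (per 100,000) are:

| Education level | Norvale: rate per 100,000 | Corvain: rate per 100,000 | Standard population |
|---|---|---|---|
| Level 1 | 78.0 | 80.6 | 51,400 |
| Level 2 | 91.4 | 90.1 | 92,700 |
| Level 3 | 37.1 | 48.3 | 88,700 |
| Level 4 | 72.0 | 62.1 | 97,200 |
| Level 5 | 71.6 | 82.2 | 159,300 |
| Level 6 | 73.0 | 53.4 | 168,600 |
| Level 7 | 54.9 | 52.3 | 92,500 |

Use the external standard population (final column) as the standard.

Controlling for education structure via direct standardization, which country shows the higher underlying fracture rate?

Norvale

Standard total = 750,400; weights = 0.0685, 0.1235, 0.1182, 0.1295, 0.2123, 0.2247, 0.1233.
Norvale: 0.0685×78.0 + 0.1235×91.4 + 0.1182×37.1 + 0.1295×72.0 + 0.2123×71.6 + 0.2247×73.0 + 0.1233×54.9 = 68.7141 per 100,000.
Corvain: 0.0685×80.6 + 0.1235×90.1 + 0.1182×48.3 + 0.1295×62.1 + 0.2123×82.2 + 0.2247×53.4 + 0.1233×52.3 = 66.2992 per 100,000.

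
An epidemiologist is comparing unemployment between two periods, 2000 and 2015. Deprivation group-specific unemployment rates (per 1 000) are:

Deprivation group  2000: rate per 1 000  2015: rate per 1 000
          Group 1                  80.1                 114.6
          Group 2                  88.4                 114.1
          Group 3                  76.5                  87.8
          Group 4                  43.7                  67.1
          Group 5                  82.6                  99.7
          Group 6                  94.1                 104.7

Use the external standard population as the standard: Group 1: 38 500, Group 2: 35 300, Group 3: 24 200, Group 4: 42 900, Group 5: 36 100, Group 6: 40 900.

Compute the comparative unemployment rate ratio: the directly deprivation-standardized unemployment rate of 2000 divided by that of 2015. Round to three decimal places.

Standard total = 217 900; weights = 0.1767, 0.1620, 0.1111, 0.1969, 0.1657, 0.1877.
2000: 0.1767×80.1 + 0.1620×88.4 + 0.1111×76.5 + 0.1969×43.7 + 0.1657×82.6 + 0.1877×94.1 = 76.9204 per 1 000.
2015: 0.1767×114.6 + 0.1620×114.1 + 0.1111×87.8 + 0.1969×67.1 + 0.1657×99.7 + 0.1877×104.7 = 97.8641 per 1 000.
Ratio = 76.9204 ÷ 97.8641 = 0.78599.

0.786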